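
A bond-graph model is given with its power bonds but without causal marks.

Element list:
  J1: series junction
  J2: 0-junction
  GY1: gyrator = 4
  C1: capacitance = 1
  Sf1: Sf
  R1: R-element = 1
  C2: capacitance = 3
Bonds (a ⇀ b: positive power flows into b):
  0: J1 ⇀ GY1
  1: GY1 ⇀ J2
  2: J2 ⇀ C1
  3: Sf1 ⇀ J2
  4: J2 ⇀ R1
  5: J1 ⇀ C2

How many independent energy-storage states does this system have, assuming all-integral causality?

β3 |Sf1  (Sf1: flow source, stroke at near end)
β2 |J2  (C1 integral (e out))
β1 |GY1  (J2 effort already set via bond 2)
β4 |R1  (J2 effort already set via bond 2)
β0 |GY1  (GY GY1: same side as bond 1)
β5 |J1  (J1 flow already set via bond 0)

2  (C1, C2 all integral)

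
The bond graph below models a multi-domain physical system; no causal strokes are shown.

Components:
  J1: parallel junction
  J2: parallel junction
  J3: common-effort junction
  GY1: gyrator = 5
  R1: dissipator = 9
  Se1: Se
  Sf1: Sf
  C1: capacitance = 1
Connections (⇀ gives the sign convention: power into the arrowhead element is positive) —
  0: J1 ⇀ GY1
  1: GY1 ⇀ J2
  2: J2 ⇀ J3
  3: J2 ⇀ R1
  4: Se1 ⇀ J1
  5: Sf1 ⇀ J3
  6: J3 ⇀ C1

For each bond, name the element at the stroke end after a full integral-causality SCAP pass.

#4 stroke at J1  (Se1 (Se) sets effort on bond)
#5 stroke at Sf1  (Sf1 (Sf) sets flow on bond)
#0 stroke at GY1  (J1 effort already set via bond 4)
#1 stroke at GY1  (GY1 both-in/both-out from 0)
#6 stroke at J3  (C1 outputs effort q/C1)
#2 stroke at J2  (J3: bond 6 brought effort, rest push out)
#3 stroke at R1  (J2: bond 2 brought effort, rest push out)

β0 stroke at GY1
β1 stroke at GY1
β2 stroke at J2
β3 stroke at R1
β4 stroke at J1
β5 stroke at Sf1
β6 stroke at J3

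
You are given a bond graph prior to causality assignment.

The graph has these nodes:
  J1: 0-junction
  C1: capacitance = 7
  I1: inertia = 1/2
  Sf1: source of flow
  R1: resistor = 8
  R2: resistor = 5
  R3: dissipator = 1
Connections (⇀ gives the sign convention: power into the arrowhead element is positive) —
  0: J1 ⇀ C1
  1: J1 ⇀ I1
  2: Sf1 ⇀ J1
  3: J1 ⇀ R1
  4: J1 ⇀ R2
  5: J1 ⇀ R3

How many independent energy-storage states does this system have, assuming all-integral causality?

2  (C1, I1 all integral)

β2 |Sf1  (Sf1 (Sf) sets flow on bond)
β0 |J1  (prefer integral on C1)
β1 |I1  (J1: bond 0 brought effort, rest push out)
β3 |R1  (J1: bond 0 brought effort, rest push out)
β4 |R2  (0-jn J1 has e-setter on 0)
β5 |R3  (J1: bond 0 brought effort, rest push out)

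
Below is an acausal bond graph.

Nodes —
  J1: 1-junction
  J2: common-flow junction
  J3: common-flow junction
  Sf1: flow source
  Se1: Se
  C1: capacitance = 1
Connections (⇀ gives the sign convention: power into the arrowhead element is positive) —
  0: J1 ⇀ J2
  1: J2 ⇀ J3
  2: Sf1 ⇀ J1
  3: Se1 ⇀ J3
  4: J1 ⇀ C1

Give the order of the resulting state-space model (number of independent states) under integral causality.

1  (C1 all integral)

bond 2 →Sf1  (source Sf1 imposes f)
bond 3 →J3  (Se1: effort source, stroke at far end)
bond 0 →J1  (1-jn J1 has f-setter on 2)
bond 4 →J1  (J1: bond 2 brought flow, rest push out)
bond 1 →J2  (J2 flow already set via bond 0)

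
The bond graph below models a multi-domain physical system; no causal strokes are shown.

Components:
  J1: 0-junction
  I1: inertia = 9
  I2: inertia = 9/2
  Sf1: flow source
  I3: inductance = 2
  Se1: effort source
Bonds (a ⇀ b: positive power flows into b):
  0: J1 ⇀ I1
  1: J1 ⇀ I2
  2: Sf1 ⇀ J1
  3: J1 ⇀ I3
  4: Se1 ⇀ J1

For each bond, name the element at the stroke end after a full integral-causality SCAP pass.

β0 →I1
β1 →I2
β2 →Sf1
β3 →I3
β4 →J1

bond 2 stroke at Sf1  (Sf1 fixes flow; stroke at Sf1)
bond 4 stroke at J1  (Se1: effort source, stroke at far end)
bond 0 stroke at I1  (J1 effort already set via bond 4)
bond 1 stroke at I2  (J1 effort already set via bond 4)
bond 3 stroke at I3  (common-e at J1 fixed by 4)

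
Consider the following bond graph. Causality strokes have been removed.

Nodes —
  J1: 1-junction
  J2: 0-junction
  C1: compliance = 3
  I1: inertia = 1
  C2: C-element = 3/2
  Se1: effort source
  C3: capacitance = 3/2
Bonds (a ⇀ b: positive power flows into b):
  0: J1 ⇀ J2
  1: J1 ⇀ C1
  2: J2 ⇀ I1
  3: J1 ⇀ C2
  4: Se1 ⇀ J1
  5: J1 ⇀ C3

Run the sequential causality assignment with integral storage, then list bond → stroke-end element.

bond 0 |J2
bond 1 |J1
bond 2 |I1
bond 3 |J1
bond 4 |J1
bond 5 |J1

bond 4 |J1  (Se1 (Se) sets effort on bond)
bond 1 |J1  (C1 outputs effort q/C1)
bond 2 |I1  (prefer integral on I1)
bond 0 |J2  (only one effort-in slot at J2)
bond 3 |J1  (J1 flow already set via bond 0)
bond 5 |J1  (common-f at J1 fixed by 0)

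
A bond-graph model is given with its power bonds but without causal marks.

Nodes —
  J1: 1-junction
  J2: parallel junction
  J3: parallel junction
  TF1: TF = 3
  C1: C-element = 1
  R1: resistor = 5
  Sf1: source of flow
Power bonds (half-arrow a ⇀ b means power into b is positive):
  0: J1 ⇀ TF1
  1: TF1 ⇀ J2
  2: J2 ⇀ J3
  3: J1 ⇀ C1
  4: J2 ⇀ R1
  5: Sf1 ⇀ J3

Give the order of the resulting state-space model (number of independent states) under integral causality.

1  (C1 all integral)

β5 stroke→Sf1  (Sf1 fixes flow; stroke at Sf1)
β2 stroke→J3  (closing 0-jn rule on J3)
β3 stroke→J1  (C1: C, integral causality)
β0 stroke→TF1  (J1: last free bond brings flow in)
β1 stroke→J2  (TF1 one-in-one-out from 0)
β4 stroke→R1  (J2 effort already set via bond 1)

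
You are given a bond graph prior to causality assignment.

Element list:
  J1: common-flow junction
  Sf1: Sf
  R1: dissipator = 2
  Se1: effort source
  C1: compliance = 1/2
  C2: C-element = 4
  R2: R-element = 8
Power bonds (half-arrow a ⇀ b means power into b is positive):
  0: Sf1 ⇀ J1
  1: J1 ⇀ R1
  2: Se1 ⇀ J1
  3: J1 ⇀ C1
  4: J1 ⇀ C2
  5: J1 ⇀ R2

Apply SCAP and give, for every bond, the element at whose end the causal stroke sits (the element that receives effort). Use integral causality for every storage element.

b0 |Sf1  (Sf1: flow source, stroke at near end)
b2 |J1  (Se1 fixes effort; stroke away)
b1 |J1  (common-f at J1 fixed by 0)
b3 |J1  (1-jn J1 has f-setter on 0)
b4 |J1  (1-jn J1 has f-setter on 0)
b5 |J1  (common-f at J1 fixed by 0)

b0 |Sf1
b1 |J1
b2 |J1
b3 |J1
b4 |J1
b5 |J1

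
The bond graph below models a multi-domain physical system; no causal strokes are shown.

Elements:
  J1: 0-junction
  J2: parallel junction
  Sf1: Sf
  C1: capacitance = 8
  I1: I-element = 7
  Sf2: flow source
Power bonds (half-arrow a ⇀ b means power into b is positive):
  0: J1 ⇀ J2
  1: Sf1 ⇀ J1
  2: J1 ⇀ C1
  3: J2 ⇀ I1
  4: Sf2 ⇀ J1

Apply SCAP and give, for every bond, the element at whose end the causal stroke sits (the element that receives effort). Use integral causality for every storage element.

β0 stroke at J2
β1 stroke at Sf1
β2 stroke at J1
β3 stroke at I1
β4 stroke at Sf2

#1 stroke at Sf1  (Sf1: flow source, stroke at near end)
#4 stroke at Sf2  (source Sf2 imposes f)
#2 stroke at J1  (C1 outputs effort q/C1)
#0 stroke at J2  (0-jn J1 has e-setter on 2)
#3 stroke at I1  (common-e at J2 fixed by 0)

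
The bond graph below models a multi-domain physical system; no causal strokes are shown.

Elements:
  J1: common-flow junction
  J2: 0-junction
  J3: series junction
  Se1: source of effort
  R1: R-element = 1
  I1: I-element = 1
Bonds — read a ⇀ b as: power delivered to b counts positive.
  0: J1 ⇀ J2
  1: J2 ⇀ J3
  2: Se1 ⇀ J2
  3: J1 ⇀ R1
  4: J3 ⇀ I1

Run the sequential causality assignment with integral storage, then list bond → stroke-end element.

b0 |J1
b1 |J3
b2 |J2
b3 |R1
b4 |I1

β2 |J2  (source Se1 imposes e)
β0 |J1  (J2 effort already set via bond 2)
β1 |J3  (J2: bond 2 brought effort, rest push out)
β4 |I1  (closing 1-jn rule on J3)
β3 |R1  (J1: last free bond brings flow in)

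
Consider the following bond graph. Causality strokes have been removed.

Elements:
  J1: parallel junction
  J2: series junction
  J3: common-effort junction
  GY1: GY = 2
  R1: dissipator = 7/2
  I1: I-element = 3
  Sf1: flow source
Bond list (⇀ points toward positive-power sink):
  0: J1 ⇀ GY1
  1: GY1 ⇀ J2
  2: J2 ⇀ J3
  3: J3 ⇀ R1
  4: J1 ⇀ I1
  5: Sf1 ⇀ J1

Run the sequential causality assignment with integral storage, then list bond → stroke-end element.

#0 stroke at J1
#1 stroke at J2
#2 stroke at J3
#3 stroke at R1
#4 stroke at I1
#5 stroke at Sf1

bond 5 stroke→Sf1  (Sf1 fixes flow; stroke at Sf1)
bond 4 stroke→I1  (I1: I, integral causality)
bond 0 stroke→J1  (J1 needs exactly one e-in)
bond 1 stroke→J2  (through GY1, causality inverts; strokes same side of GY1)
bond 2 stroke→J3  (J2 needs exactly one f-in)
bond 3 stroke→R1  (J3 effort already set via bond 2)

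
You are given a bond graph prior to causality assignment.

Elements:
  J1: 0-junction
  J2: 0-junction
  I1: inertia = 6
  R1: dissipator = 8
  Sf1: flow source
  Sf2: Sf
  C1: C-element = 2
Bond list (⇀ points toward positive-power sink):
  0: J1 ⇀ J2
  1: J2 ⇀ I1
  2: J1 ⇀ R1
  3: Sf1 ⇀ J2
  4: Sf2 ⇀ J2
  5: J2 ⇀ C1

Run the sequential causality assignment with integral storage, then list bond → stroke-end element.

#0 →J1
#1 →I1
#2 →R1
#3 →Sf1
#4 →Sf2
#5 →J2

b3 stroke at Sf1  (Sf1: flow source, stroke at near end)
b4 stroke at Sf2  (source Sf2 imposes f)
b1 stroke at I1  (I1 outputs flow p/I1)
b5 stroke at J2  (C1 integral (e out))
b0 stroke at J1  (J2: bond 5 brought effort, rest push out)
b2 stroke at R1  (J1: bond 0 brought effort, rest push out)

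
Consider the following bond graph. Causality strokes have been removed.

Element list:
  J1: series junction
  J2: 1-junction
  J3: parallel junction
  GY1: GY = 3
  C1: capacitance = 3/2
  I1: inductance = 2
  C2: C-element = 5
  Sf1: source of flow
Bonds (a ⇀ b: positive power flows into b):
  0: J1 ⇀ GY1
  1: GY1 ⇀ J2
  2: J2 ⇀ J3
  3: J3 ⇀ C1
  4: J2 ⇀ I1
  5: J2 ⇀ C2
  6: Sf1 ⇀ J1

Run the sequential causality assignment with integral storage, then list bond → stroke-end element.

#6 |Sf1  (Sf1 fixes flow; stroke at Sf1)
#0 |J1  (common-f at J1 fixed by 6)
#1 |J2  (GY1 both-in/both-out from 0)
#3 |J3  (C1 integral (e out))
#2 |J2  (0-jn J3 has e-setter on 3)
#4 |I1  (I1: I, integral causality)
#5 |J2  (J2 flow already set via bond 4)

bond 0 stroke→J1
bond 1 stroke→J2
bond 2 stroke→J2
bond 3 stroke→J3
bond 4 stroke→I1
bond 5 stroke→J2
bond 6 stroke→Sf1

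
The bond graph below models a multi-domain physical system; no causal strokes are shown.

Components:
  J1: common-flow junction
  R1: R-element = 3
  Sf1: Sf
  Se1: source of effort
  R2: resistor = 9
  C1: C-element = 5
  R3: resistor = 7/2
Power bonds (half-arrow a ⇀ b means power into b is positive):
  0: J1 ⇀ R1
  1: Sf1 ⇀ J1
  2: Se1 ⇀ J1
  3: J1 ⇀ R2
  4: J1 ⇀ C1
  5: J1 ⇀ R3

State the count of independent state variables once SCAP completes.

1  (C1 all integral)

b1 |Sf1  (Sf1 fixes flow; stroke at Sf1)
b2 |J1  (Se1 fixes effort; stroke away)
b0 |J1  (J1 flow already set via bond 1)
b3 |J1  (common-f at J1 fixed by 1)
b4 |J1  (J1: bond 1 brought flow, rest push out)
b5 |J1  (J1 flow already set via bond 1)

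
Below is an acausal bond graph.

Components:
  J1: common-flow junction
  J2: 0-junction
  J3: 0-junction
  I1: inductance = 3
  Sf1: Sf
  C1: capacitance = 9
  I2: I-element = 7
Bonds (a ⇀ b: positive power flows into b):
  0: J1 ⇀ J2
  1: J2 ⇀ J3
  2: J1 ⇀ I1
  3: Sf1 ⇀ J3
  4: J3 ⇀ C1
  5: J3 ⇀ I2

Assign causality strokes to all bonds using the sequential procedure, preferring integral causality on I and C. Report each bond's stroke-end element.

bond 0 stroke→J1
bond 1 stroke→J2
bond 2 stroke→I1
bond 3 stroke→Sf1
bond 4 stroke→J3
bond 5 stroke→I2

β3 stroke→Sf1  (Sf1: flow source, stroke at near end)
β2 stroke→I1  (I1 integral (f out))
β0 stroke→J1  (common-f at J1 fixed by 2)
β1 stroke→J2  (J2 needs exactly one e-in)
β4 stroke→J3  (C1 outputs effort q/C1)
β5 stroke→I2  (0-jn J3 has e-setter on 4)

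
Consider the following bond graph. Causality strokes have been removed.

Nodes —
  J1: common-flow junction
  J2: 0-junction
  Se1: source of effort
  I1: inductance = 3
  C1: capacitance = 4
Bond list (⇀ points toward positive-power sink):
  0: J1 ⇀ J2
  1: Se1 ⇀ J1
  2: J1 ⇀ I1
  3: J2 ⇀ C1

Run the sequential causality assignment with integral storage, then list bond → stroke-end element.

bond 0 stroke at J1
bond 1 stroke at J1
bond 2 stroke at I1
bond 3 stroke at J2

b1 stroke at J1  (Se1 (Se) sets effort on bond)
b2 stroke at I1  (I1: I, integral causality)
b0 stroke at J1  (J1: bond 2 brought flow, rest push out)
b3 stroke at J2  (J2: last free bond brings effort in)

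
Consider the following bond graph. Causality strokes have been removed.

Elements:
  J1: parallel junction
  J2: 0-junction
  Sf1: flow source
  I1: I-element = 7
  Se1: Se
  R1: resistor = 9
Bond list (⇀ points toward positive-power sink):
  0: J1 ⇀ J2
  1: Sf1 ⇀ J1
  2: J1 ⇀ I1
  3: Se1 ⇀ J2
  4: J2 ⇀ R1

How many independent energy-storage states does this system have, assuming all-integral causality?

β1 stroke→Sf1  (Sf1 (Sf) sets flow on bond)
β3 stroke→J2  (Se1 (Se) sets effort on bond)
β0 stroke→J1  (J2: bond 3 brought effort, rest push out)
β4 stroke→R1  (J2 effort already set via bond 3)
β2 stroke→I1  (J1 effort already set via bond 0)

1  (I1 all integral)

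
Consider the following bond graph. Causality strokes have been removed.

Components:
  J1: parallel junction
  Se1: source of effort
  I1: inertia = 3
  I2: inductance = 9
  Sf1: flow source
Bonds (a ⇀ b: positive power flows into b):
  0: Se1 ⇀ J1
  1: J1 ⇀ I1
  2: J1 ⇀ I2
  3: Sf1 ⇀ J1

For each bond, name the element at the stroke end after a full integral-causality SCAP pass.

b0 stroke→J1
b1 stroke→I1
b2 stroke→I2
b3 stroke→Sf1

b0 stroke at J1  (Se1 (Se) sets effort on bond)
b3 stroke at Sf1  (Sf1: flow source, stroke at near end)
b1 stroke at I1  (J1: bond 0 brought effort, rest push out)
b2 stroke at I2  (J1: bond 0 brought effort, rest push out)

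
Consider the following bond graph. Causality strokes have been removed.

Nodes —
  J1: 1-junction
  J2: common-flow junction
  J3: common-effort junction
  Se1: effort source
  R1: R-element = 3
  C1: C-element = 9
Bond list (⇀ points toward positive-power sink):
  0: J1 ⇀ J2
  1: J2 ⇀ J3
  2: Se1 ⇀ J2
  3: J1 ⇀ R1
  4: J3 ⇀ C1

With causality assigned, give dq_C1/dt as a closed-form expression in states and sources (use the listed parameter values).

b2 stroke→J2  (Se1: effort source, stroke at far end)
b4 stroke→J3  (prefer integral on C1)
b1 stroke→J2  (J3 effort already set via bond 4)
b0 stroke→J1  (J2 needs exactly one f-in)
b3 stroke→R1  (J1: last free bond brings flow in)

dq_C1/dt = E_Se1/3 - q_C1/27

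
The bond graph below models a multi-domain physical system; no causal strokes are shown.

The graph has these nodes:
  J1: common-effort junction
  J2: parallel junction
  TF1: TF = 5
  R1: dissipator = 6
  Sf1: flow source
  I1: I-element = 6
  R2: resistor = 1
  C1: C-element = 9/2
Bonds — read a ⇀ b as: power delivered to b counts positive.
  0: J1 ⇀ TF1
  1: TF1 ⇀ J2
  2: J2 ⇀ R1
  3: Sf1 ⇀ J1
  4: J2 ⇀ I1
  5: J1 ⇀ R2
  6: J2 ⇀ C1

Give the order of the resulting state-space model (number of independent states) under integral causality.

b3 stroke→Sf1  (Sf1 fixes flow; stroke at Sf1)
b4 stroke→I1  (I1 integral (f out))
b6 stroke→J2  (C1 integral (e out))
b1 stroke→TF1  (J2 effort already set via bond 6)
b2 stroke→R1  (J2 effort already set via bond 6)
b0 stroke→J1  (through TF1, causality passes straight; one stroke at TF1)
b5 stroke→R2  (0-jn J1 has e-setter on 0)

2  (C1, I1 all integral)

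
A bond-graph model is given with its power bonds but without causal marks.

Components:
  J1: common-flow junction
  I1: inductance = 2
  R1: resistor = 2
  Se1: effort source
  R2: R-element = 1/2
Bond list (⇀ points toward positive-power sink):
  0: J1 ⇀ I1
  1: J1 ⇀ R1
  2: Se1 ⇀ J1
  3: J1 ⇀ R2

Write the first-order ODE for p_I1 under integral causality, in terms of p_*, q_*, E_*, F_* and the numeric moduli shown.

dp_I1/dt = E_Se1 - 5*p_I1/4

bond 2 →J1  (source Se1 imposes e)
bond 0 →I1  (I1: I, integral causality)
bond 1 →J1  (1-jn J1 has f-setter on 0)
bond 3 →J1  (common-f at J1 fixed by 0)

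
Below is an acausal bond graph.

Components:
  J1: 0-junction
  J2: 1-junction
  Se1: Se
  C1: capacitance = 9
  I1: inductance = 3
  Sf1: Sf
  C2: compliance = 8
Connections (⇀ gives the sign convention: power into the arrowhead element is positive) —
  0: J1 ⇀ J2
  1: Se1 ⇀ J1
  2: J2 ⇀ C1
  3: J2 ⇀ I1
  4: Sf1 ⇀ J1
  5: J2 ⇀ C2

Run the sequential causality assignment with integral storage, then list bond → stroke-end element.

#1 stroke at J1  (Se1 fixes effort; stroke away)
#4 stroke at Sf1  (Sf1: flow source, stroke at near end)
#0 stroke at J2  (J1: bond 1 brought effort, rest push out)
#2 stroke at J2  (C1: C, integral causality)
#3 stroke at I1  (I1 integral (f out))
#5 stroke at J2  (1-jn J2 has f-setter on 3)

β0 |J2
β1 |J1
β2 |J2
β3 |I1
β4 |Sf1
β5 |J2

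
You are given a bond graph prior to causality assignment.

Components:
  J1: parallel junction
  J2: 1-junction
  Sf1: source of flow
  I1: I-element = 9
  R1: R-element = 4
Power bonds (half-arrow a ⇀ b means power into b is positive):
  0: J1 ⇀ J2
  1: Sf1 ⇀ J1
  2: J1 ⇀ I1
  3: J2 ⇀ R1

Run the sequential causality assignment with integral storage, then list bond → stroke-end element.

bond 1 |Sf1  (source Sf1 imposes f)
bond 2 |I1  (I1 outputs flow p/I1)
bond 0 |J1  (J1: last free bond brings effort in)
bond 3 |J2  (J2: bond 0 brought flow, rest push out)

bond 0 |J1
bond 1 |Sf1
bond 2 |I1
bond 3 |J2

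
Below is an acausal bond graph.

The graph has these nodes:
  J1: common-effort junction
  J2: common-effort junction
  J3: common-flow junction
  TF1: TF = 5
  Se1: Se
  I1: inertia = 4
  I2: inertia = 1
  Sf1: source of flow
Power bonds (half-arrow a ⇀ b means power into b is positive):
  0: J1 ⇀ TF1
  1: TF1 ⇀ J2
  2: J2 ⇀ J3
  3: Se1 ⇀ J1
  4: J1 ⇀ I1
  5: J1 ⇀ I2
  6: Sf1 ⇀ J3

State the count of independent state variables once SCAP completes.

2  (I1, I2 all integral)

bond 3 stroke at J1  (source Se1 imposes e)
bond 6 stroke at Sf1  (Sf1: flow source, stroke at near end)
bond 0 stroke at TF1  (0-jn J1 has e-setter on 3)
bond 4 stroke at I1  (common-e at J1 fixed by 3)
bond 5 stroke at I2  (common-e at J1 fixed by 3)
bond 2 stroke at J3  (1-jn J3 has f-setter on 6)
bond 1 stroke at J2  (TF TF1: opposite of bond 0)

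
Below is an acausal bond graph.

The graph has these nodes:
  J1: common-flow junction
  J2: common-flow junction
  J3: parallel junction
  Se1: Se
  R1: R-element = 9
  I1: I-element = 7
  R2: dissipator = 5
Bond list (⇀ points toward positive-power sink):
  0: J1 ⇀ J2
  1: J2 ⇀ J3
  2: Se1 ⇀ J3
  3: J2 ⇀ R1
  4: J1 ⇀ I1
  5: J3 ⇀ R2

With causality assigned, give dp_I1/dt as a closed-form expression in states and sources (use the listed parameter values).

dp_I1/dt = -E_Se1 - 9*p_I1/7

β2 stroke at J3  (source Se1 imposes e)
β1 stroke at J2  (J3 effort already set via bond 2)
β5 stroke at R2  (common-e at J3 fixed by 2)
β4 stroke at I1  (I1 integral (f out))
β0 stroke at J1  (1-jn J1 has f-setter on 4)
β3 stroke at J2  (common-f at J2 fixed by 0)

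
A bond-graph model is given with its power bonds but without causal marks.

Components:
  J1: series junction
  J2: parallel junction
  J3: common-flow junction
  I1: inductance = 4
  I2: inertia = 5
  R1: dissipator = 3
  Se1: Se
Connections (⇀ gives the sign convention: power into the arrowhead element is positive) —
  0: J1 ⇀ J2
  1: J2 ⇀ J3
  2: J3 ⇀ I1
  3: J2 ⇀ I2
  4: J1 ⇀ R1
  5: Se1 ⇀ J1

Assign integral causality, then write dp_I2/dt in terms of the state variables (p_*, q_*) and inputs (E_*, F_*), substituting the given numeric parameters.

#5 stroke at J1  (source Se1 imposes e)
#2 stroke at I1  (I1 outputs flow p/I1)
#1 stroke at J3  (1-jn J3 has f-setter on 2)
#3 stroke at I2  (prefer integral on I2)
#0 stroke at J2  (closing 0-jn rule on J2)
#4 stroke at J1  (J1: bond 0 brought flow, rest push out)

dp_I2/dt = E_Se1 - 3*p_I1/4 - 3*p_I2/5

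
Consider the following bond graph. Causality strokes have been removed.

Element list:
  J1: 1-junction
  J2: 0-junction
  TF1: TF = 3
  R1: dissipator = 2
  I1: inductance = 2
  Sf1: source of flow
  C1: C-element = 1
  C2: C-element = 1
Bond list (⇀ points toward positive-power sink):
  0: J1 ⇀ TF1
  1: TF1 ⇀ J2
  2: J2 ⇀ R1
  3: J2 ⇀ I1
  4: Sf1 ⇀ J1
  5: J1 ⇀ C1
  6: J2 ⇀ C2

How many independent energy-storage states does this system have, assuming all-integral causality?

bond 4 stroke at Sf1  (source Sf1 imposes f)
bond 0 stroke at J1  (J1 flow already set via bond 4)
bond 5 stroke at J1  (J1: bond 4 brought flow, rest push out)
bond 1 stroke at TF1  (through TF1, causality passes straight; one stroke at TF1)
bond 3 stroke at I1  (prefer integral on I1)
bond 6 stroke at J2  (C2 outputs effort q/C2)
bond 2 stroke at R1  (J2: bond 6 brought effort, rest push out)

3  (C1, C2, I1 all integral)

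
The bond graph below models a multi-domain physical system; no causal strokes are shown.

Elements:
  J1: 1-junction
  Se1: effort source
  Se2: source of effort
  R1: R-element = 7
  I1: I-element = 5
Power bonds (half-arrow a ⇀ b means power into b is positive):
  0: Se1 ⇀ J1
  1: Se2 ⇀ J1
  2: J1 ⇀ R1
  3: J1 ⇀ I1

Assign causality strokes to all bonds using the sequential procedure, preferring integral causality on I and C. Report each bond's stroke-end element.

β0 stroke at J1  (source Se1 imposes e)
β1 stroke at J1  (Se2: effort source, stroke at far end)
β3 stroke at I1  (I1 outputs flow p/I1)
β2 stroke at J1  (1-jn J1 has f-setter on 3)

b0 stroke at J1
b1 stroke at J1
b2 stroke at J1
b3 stroke at I1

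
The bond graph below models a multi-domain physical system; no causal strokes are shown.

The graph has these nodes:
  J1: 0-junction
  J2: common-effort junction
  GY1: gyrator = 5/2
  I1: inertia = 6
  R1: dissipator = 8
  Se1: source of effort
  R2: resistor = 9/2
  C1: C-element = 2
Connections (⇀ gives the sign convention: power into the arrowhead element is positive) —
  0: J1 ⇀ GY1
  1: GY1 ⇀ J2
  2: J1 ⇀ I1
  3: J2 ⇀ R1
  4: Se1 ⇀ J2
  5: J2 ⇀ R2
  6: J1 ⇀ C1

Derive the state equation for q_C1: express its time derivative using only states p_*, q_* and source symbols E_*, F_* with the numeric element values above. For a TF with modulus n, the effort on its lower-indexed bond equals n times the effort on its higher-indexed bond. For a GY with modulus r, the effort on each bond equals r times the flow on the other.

β4 stroke at J2  (Se1: effort source, stroke at far end)
β1 stroke at GY1  (J2 effort already set via bond 4)
β3 stroke at R1  (common-e at J2 fixed by 4)
β5 stroke at R2  (J2: bond 4 brought effort, rest push out)
β0 stroke at GY1  (GY1 both-in/both-out from 1)
β2 stroke at I1  (I1 integral (f out))
β6 stroke at J1  (closing 0-jn rule on J1)

dq_C1/dt = -2*E_Se1/5 - p_I1/6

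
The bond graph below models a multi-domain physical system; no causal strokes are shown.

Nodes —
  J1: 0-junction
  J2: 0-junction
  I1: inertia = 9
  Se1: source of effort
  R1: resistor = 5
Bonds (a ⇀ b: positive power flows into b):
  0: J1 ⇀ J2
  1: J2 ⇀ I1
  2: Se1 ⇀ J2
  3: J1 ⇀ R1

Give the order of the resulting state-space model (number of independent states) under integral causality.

β2 stroke→J2  (Se1: effort source, stroke at far end)
β0 stroke→J1  (J2 effort already set via bond 2)
β1 stroke→I1  (J2 effort already set via bond 2)
β3 stroke→R1  (J1: bond 0 brought effort, rest push out)

1  (I1 all integral)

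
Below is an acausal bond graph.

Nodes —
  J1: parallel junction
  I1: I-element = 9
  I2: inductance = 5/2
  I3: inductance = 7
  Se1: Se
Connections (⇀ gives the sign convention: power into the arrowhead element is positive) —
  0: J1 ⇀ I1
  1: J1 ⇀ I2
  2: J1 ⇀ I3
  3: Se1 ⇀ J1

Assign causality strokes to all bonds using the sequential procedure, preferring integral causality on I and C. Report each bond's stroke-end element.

bond 0 stroke→I1
bond 1 stroke→I2
bond 2 stroke→I3
bond 3 stroke→J1

bond 3 →J1  (source Se1 imposes e)
bond 0 →I1  (J1 effort already set via bond 3)
bond 1 →I2  (J1 effort already set via bond 3)
bond 2 →I3  (0-jn J1 has e-setter on 3)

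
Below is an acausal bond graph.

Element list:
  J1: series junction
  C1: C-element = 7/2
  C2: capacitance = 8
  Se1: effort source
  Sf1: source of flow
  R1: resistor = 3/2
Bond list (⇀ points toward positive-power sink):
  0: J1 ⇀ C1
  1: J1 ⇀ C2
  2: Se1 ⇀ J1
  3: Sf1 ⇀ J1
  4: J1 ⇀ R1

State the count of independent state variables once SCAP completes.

b2 |J1  (source Se1 imposes e)
b3 |Sf1  (Sf1: flow source, stroke at near end)
b0 |J1  (J1 flow already set via bond 3)
b1 |J1  (common-f at J1 fixed by 3)
b4 |J1  (common-f at J1 fixed by 3)

2  (C1, C2 all integral)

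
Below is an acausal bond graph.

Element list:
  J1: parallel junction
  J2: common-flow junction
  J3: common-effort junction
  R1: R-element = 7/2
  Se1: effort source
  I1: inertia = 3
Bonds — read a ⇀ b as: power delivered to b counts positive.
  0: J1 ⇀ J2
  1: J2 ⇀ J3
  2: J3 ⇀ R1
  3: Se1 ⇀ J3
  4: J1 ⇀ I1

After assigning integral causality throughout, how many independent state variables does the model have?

1  (I1 all integral)

b3 stroke→J3  (Se1: effort source, stroke at far end)
b1 stroke→J2  (common-e at J3 fixed by 3)
b2 stroke→R1  (J3: bond 3 brought effort, rest push out)
b0 stroke→J1  (J2: last free bond brings flow in)
b4 stroke→I1  (J1: bond 0 brought effort, rest push out)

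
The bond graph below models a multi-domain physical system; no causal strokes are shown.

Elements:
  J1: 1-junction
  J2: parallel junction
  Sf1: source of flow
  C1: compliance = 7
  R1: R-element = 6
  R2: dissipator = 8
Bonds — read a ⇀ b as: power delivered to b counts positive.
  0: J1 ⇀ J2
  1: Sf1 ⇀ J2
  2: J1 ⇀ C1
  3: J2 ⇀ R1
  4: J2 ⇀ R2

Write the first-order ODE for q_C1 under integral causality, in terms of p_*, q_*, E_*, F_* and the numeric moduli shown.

bond 1 stroke at Sf1  (Sf1: flow source, stroke at near end)
bond 2 stroke at J1  (C1 outputs effort q/C1)
bond 0 stroke at J2  (J1: last free bond brings flow in)
bond 3 stroke at R1  (common-e at J2 fixed by 0)
bond 4 stroke at R2  (common-e at J2 fixed by 0)

dq_C1/dt = -F_Sf1 - q_C1/24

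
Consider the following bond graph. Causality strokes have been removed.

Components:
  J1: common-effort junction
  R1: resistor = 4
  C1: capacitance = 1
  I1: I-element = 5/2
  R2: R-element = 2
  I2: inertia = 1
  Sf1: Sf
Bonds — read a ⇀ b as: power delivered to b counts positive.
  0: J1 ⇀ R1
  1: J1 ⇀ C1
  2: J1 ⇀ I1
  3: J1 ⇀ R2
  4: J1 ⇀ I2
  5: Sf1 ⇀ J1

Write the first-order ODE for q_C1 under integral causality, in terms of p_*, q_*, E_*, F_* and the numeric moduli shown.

dq_C1/dt = F_Sf1 - 2*p_I1/5 - p_I2 - 3*q_C1/4

b5 stroke at Sf1  (Sf1: flow source, stroke at near end)
b1 stroke at J1  (C1: C, integral causality)
b0 stroke at R1  (J1 effort already set via bond 1)
b2 stroke at I1  (J1 effort already set via bond 1)
b3 stroke at R2  (J1 effort already set via bond 1)
b4 stroke at I2  (J1 effort already set via bond 1)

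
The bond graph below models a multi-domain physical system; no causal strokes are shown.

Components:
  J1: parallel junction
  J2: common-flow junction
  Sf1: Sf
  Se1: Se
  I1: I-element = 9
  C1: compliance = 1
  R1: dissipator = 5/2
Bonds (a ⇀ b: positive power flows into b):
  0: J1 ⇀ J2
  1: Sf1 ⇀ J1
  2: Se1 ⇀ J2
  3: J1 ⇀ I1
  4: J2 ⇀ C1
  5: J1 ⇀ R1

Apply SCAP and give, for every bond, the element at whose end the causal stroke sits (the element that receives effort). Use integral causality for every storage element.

b0 stroke at J1
b1 stroke at Sf1
b2 stroke at J2
b3 stroke at I1
b4 stroke at J2
b5 stroke at R1

β1 stroke→Sf1  (Sf1: flow source, stroke at near end)
β2 stroke→J2  (source Se1 imposes e)
β3 stroke→I1  (I1 integral (f out))
β4 stroke→J2  (prefer integral on C1)
β0 stroke→J1  (only one flow-in slot at J2)
β5 stroke→R1  (common-e at J1 fixed by 0)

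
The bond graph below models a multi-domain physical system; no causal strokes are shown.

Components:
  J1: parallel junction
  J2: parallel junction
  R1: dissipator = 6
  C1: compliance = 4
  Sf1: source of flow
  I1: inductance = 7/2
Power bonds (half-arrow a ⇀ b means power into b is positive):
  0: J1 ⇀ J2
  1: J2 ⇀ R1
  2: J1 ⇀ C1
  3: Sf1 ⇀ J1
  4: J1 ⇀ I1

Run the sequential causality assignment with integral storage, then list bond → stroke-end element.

bond 3 stroke→Sf1  (Sf1: flow source, stroke at near end)
bond 2 stroke→J1  (C1 outputs effort q/C1)
bond 0 stroke→J2  (common-e at J1 fixed by 2)
bond 4 stroke→I1  (J1: bond 2 brought effort, rest push out)
bond 1 stroke→R1  (J2 effort already set via bond 0)

bond 0 →J2
bond 1 →R1
bond 2 →J1
bond 3 →Sf1
bond 4 →I1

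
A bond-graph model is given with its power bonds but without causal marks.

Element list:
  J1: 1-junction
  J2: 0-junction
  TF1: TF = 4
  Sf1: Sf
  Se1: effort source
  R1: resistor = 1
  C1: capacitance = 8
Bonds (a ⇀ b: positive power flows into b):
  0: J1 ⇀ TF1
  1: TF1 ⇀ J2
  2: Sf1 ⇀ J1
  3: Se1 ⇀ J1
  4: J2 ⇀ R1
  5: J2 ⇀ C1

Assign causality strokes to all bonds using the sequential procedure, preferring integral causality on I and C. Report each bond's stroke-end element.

bond 2 |Sf1  (Sf1 (Sf) sets flow on bond)
bond 3 |J1  (Se1: effort source, stroke at far end)
bond 0 |J1  (1-jn J1 has f-setter on 2)
bond 1 |TF1  (TF1 one-in-one-out from 0)
bond 5 |J2  (C1: C, integral causality)
bond 4 |R1  (J2 effort already set via bond 5)

#0 stroke→J1
#1 stroke→TF1
#2 stroke→Sf1
#3 stroke→J1
#4 stroke→R1
#5 stroke→J2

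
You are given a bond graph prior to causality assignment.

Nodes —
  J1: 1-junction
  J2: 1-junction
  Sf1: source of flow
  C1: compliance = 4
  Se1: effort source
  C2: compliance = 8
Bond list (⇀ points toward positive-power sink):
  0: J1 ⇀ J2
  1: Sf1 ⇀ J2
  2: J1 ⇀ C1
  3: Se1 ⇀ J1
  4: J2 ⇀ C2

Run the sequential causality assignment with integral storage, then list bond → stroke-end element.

bond 0 |J2
bond 1 |Sf1
bond 2 |J1
bond 3 |J1
bond 4 |J2

b1 |Sf1  (source Sf1 imposes f)
b3 |J1  (Se1: effort source, stroke at far end)
b0 |J2  (J2 flow already set via bond 1)
b4 |J2  (J2: bond 1 brought flow, rest push out)
b2 |J1  (J1: bond 0 brought flow, rest push out)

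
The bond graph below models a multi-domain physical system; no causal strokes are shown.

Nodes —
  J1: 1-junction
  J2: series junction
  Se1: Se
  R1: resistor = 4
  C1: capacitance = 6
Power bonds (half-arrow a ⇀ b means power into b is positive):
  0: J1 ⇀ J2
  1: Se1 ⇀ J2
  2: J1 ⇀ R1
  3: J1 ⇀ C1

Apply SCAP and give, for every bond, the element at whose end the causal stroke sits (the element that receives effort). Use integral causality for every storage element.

b1 stroke→J2  (source Se1 imposes e)
b0 stroke→J1  (J2 needs exactly one f-in)
b3 stroke→J1  (prefer integral on C1)
b2 stroke→R1  (J1 needs exactly one f-in)

β0 |J1
β1 |J2
β2 |R1
β3 |J1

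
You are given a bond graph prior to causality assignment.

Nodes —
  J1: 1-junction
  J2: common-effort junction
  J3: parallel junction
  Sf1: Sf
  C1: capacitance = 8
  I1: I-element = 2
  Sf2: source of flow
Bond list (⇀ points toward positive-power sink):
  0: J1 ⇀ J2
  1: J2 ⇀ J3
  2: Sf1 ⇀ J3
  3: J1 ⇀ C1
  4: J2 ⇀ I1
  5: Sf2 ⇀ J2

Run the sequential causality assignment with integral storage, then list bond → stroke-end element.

bond 0 →J2
bond 1 →J3
bond 2 →Sf1
bond 3 →J1
bond 4 →I1
bond 5 →Sf2

β2 →Sf1  (Sf1 fixes flow; stroke at Sf1)
β5 →Sf2  (Sf2: flow source, stroke at near end)
β1 →J3  (closing 0-jn rule on J3)
β3 →J1  (C1 outputs effort q/C1)
β0 →J2  (J1 needs exactly one f-in)
β4 →I1  (0-jn J2 has e-setter on 0)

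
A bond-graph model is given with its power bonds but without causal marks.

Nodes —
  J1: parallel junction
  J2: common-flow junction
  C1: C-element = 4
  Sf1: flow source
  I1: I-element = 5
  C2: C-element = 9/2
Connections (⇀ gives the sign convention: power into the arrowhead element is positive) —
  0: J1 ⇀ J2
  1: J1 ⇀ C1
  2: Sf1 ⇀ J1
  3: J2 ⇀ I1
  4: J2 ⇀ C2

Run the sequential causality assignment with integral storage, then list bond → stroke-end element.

bond 2 stroke→Sf1  (Sf1 fixes flow; stroke at Sf1)
bond 1 stroke→J1  (C1 integral (e out))
bond 0 stroke→J2  (J1 effort already set via bond 1)
bond 3 stroke→I1  (I1: I, integral causality)
bond 4 stroke→J2  (1-jn J2 has f-setter on 3)

#0 |J2
#1 |J1
#2 |Sf1
#3 |I1
#4 |J2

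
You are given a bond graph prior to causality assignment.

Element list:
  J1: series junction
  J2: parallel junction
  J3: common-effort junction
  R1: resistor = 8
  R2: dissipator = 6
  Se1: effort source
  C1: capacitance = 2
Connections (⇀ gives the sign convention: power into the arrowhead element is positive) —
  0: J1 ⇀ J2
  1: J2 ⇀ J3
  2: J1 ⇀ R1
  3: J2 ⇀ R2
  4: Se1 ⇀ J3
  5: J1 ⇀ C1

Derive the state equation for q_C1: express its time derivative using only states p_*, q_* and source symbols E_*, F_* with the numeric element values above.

dq_C1/dt = -E_Se1/8 - q_C1/16

b4 |J3  (Se1: effort source, stroke at far end)
b1 |J2  (J3: bond 4 brought effort, rest push out)
b0 |J1  (0-jn J2 has e-setter on 1)
b3 |R2  (0-jn J2 has e-setter on 1)
b5 |J1  (C1 integral (e out))
b2 |R1  (closing 1-jn rule on J1)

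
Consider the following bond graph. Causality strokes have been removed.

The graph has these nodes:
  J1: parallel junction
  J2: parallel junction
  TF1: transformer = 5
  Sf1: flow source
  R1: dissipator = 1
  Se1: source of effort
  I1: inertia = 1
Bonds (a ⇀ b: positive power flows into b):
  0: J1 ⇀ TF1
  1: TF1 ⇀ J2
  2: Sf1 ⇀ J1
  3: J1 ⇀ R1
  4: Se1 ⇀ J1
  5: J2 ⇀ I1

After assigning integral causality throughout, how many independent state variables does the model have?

1  (I1 all integral)

β2 |Sf1  (source Sf1 imposes f)
β4 |J1  (Se1 fixes effort; stroke away)
β0 |TF1  (0-jn J1 has e-setter on 4)
β3 |R1  (common-e at J1 fixed by 4)
β1 |J2  (through TF1, causality passes straight; one stroke at TF1)
β5 |I1  (J2 effort already set via bond 1)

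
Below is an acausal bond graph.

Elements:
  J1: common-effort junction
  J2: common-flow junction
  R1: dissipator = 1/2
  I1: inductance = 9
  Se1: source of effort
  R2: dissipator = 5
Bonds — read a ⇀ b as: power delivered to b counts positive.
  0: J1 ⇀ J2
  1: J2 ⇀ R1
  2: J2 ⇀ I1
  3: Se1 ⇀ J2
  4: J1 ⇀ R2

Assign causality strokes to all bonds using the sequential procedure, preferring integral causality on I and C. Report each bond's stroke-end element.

#3 stroke→J2  (source Se1 imposes e)
#2 stroke→I1  (I1: I, integral causality)
#0 stroke→J2  (common-f at J2 fixed by 2)
#1 stroke→J2  (1-jn J2 has f-setter on 2)
#4 stroke→J1  (closing 0-jn rule on J1)

bond 0 |J2
bond 1 |J2
bond 2 |I1
bond 3 |J2
bond 4 |J1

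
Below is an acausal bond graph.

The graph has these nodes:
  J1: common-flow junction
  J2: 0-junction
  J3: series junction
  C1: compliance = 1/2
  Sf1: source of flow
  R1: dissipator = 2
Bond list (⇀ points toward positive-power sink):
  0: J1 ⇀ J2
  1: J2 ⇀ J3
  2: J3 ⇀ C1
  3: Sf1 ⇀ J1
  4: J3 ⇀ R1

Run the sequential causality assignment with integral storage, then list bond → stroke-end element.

b0 stroke at J1
b1 stroke at J2
b2 stroke at J3
b3 stroke at Sf1
b4 stroke at J3

bond 3 |Sf1  (Sf1 fixes flow; stroke at Sf1)
bond 0 |J1  (1-jn J1 has f-setter on 3)
bond 1 |J2  (closing 0-jn rule on J2)
bond 2 |J3  (J3 flow already set via bond 1)
bond 4 |J3  (1-jn J3 has f-setter on 1)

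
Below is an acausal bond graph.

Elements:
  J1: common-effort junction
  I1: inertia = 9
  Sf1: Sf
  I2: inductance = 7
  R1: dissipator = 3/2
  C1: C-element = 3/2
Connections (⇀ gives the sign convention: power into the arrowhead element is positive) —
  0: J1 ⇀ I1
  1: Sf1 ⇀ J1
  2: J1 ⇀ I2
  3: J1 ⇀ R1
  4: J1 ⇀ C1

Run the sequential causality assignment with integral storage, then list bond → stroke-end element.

β0 stroke at I1
β1 stroke at Sf1
β2 stroke at I2
β3 stroke at R1
β4 stroke at J1

β1 stroke→Sf1  (source Sf1 imposes f)
β0 stroke→I1  (I1 integral (f out))
β2 stroke→I2  (I2 outputs flow p/I2)
β4 stroke→J1  (C1: C, integral causality)
β3 stroke→R1  (J1: bond 4 brought effort, rest push out)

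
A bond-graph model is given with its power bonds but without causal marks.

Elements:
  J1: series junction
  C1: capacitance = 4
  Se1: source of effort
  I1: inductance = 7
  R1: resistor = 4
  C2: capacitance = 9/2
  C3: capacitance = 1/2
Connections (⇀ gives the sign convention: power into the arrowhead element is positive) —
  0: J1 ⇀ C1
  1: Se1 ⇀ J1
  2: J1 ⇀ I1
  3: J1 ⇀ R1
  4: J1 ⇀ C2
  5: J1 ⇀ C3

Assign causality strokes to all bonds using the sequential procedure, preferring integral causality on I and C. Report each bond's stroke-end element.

bond 0 stroke→J1
bond 1 stroke→J1
bond 2 stroke→I1
bond 3 stroke→J1
bond 4 stroke→J1
bond 5 stroke→J1

β1 stroke→J1  (Se1: effort source, stroke at far end)
β0 stroke→J1  (C1 integral (e out))
β2 stroke→I1  (prefer integral on I1)
β3 stroke→J1  (common-f at J1 fixed by 2)
β4 stroke→J1  (J1: bond 2 brought flow, rest push out)
β5 stroke→J1  (J1: bond 2 brought flow, rest push out)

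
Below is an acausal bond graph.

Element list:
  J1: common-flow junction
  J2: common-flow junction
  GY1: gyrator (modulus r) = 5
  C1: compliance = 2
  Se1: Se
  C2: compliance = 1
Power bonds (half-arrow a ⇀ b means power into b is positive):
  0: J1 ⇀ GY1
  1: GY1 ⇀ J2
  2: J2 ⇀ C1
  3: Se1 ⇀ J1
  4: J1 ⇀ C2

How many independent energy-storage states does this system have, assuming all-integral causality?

bond 3 stroke→J1  (source Se1 imposes e)
bond 2 stroke→J2  (C1: C, integral causality)
bond 1 stroke→GY1  (only one flow-in slot at J2)
bond 0 stroke→GY1  (GY1: gyrator matches bond 1)
bond 4 stroke→J1  (J1 flow already set via bond 0)

2  (C1, C2 all integral)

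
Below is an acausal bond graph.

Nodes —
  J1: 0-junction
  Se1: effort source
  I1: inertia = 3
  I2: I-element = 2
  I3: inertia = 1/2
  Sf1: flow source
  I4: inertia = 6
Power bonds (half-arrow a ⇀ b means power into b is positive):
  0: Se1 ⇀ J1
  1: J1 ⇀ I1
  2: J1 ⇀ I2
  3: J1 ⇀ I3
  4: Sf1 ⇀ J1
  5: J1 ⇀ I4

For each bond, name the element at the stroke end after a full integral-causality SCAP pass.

b0 →J1
b1 →I1
b2 →I2
b3 →I3
b4 →Sf1
b5 →I4

#0 |J1  (Se1: effort source, stroke at far end)
#4 |Sf1  (Sf1: flow source, stroke at near end)
#1 |I1  (0-jn J1 has e-setter on 0)
#2 |I2  (J1: bond 0 brought effort, rest push out)
#3 |I3  (J1 effort already set via bond 0)
#5 |I4  (J1: bond 0 brought effort, rest push out)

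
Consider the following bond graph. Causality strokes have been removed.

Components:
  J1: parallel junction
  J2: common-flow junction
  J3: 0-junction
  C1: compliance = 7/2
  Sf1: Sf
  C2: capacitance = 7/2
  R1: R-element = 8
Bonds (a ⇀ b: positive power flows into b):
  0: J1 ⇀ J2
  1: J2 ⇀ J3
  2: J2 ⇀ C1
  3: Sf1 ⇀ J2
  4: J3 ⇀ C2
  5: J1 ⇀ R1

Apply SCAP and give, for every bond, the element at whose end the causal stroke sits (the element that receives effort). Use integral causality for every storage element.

b0 |J2
b1 |J2
b2 |J2
b3 |Sf1
b4 |J3
b5 |J1

#3 |Sf1  (Sf1 (Sf) sets flow on bond)
#0 |J2  (1-jn J2 has f-setter on 3)
#1 |J2  (common-f at J2 fixed by 3)
#2 |J2  (J2: bond 3 brought flow, rest push out)
#4 |J3  (only one effort-in slot at J3)
#5 |J1  (J1: last free bond brings effort in)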